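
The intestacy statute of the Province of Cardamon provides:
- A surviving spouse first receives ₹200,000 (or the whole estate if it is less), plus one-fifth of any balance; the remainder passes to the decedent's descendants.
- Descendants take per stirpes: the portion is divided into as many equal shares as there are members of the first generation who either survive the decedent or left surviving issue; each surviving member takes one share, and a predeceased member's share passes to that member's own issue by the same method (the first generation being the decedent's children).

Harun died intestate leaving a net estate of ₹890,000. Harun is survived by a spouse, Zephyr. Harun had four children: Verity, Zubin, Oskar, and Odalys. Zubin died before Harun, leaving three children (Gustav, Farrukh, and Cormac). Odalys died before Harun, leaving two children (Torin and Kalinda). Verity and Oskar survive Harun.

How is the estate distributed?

Zephyr first takes ₹200,000, leaving a balance of ₹690,000. Zephyr then takes one-fifth of the balance (₹138,000), for a total of ₹338,000. The remaining ₹552,000 passes to the descendants.
The descendants' portion (₹552,000) is divided into 4 shares of ₹138,000: Verity and Oskar each take ₹138,000; Zubin's ₹138,000 share passes to Zubin's issue; Odalys's ₹138,000 share passes to Odalys's issue.
Zubin's share (₹138,000) is divided into 3 shares of ₹46,000: Gustav, Farrukh, and Cormac each take ₹46,000.
Odalys's share (₹138,000) is divided into 2 shares of ₹69,000: Torin and Kalinda each take ₹69,000.

Zephyr: ₹338,000; Verity: ₹138,000; Gustav: ₹46,000; Farrukh: ₹46,000; Cormac: ₹46,000; Oskar: ₹138,000; Torin: ₹69,000; Kalinda: ₹69,000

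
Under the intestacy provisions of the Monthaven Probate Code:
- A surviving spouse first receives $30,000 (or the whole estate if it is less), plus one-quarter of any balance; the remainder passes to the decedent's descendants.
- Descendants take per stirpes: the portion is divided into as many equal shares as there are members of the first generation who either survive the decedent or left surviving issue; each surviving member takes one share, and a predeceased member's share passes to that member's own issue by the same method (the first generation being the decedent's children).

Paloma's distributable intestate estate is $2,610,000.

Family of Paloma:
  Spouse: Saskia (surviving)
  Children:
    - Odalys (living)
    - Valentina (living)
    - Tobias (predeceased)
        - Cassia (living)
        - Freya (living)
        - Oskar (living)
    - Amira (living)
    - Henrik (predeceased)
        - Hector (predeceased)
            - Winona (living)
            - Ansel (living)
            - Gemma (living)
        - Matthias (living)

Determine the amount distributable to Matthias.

Matthias receives $193,500.

Saskia first takes $30,000, leaving a balance of $2,580,000. Saskia then takes one-quarter of the balance ($645,000), for a total of $675,000. The remaining $1,935,000 passes to the descendants.
The descendants' portion ($1,935,000) is divided into 5 shares of $387,000: Odalys, Valentina, and Amira each take $387,000; Tobias's $387,000 share passes to Tobias's issue; Henrik's $387,000 share passes to Henrik's issue.
Tobias's share ($387,000) is divided into 3 shares of $129,000: Cassia, Freya, and Oskar each take $129,000.
Henrik's share ($387,000) is divided into 2 shares of $193,500: Matthias takes $193,500; Hector's $193,500 share passes to Hector's issue.
Hector's share ($193,500) is divided into 3 shares of $64,500: Winona, Ansel, and Gemma each take $64,500.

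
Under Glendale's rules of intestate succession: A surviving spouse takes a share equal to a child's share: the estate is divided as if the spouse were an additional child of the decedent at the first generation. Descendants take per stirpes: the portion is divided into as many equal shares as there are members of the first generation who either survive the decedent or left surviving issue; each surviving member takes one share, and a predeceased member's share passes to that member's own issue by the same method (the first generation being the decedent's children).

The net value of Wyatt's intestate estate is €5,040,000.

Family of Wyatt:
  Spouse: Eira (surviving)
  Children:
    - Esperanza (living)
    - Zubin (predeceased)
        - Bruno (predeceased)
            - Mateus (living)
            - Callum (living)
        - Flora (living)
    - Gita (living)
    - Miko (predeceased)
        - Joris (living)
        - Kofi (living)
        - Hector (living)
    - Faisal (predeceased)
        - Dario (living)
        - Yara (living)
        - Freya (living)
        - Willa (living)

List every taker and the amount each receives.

The spouse counts as an additional share at the children's level, so there are 6 primary shares of €840,000. Eira takes one such share (€840,000).
The children's combined portion (€4,200,000) is divided into 5 shares of €840,000: Esperanza and Gita each take €840,000; Zubin's €840,000 share passes to Zubin's issue; Miko's €840,000 share passes to Miko's issue; Faisal's €840,000 share passes to Faisal's issue.
Zubin's share (€840,000) is divided into 2 shares of €420,000: Flora takes €420,000; Bruno's €420,000 share passes to Bruno's issue.
Bruno's share (€420,000) is divided into 2 shares of €210,000: Mateus and Callum each take €210,000.
Miko's share (€840,000) is divided into 3 shares of €280,000: Joris, Kofi, and Hector each take €280,000.
Faisal's share (€840,000) is divided into 4 shares of €210,000: Dario, Yara, Freya, and Willa each take €210,000.

Eira: €840,000; Esperanza: €840,000; Mateus: €210,000; Callum: €210,000; Flora: €420,000; Gita: €840,000; Joris: €280,000; Kofi: €280,000; Hector: €280,000; Dario: €210,000; Yara: €210,000; Freya: €210,000; Willa: €210,000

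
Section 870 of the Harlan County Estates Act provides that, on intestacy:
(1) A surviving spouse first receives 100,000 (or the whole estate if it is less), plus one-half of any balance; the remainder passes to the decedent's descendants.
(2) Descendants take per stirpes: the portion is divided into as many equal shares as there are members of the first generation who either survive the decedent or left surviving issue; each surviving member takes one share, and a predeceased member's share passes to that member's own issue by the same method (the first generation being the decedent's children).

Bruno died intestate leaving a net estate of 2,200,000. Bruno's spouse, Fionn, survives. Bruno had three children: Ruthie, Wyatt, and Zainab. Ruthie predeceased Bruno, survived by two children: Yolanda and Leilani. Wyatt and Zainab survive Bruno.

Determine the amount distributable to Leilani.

Fionn first takes 100,000, leaving a balance of 2,100,000. Fionn then takes one-half of the balance (1,050,000), for a total of 1,150,000. The remaining 1,050,000 passes to the descendants.
The descendants' portion (1,050,000) is divided into 3 shares of 350,000: Wyatt and Zainab each take 350,000; Ruthie's 350,000 share passes to Ruthie's issue.
Ruthie's share (350,000) is divided into 2 shares of 175,000: Yolanda and Leilani each take 175,000.

Leilani receives 175,000.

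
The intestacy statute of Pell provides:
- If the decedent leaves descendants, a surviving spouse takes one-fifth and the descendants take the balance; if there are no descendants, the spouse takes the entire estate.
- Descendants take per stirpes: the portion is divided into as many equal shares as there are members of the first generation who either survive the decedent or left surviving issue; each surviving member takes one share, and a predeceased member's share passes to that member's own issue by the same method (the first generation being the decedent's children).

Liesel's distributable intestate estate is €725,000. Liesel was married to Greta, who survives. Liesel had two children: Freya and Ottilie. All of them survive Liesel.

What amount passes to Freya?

Freya receives €290,000.

Greta takes one-fifth of €725,000 = €145,000. The remaining €580,000 passes to the descendants.
The descendants' portion (€580,000) is divided into 2 shares of €290,000: Freya and Ottilie each take €290,000.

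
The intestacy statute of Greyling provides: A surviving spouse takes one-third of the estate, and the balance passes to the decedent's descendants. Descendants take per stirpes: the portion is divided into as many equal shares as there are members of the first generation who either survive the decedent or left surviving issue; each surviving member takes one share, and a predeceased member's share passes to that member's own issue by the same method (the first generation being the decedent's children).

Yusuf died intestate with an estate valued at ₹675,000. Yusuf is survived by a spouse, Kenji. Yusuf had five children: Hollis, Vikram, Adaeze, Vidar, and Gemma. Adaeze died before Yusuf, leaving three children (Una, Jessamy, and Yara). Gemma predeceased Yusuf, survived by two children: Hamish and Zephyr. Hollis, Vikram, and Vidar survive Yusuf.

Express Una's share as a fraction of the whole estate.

Kenji takes one-third of ₹675,000 = ₹225,000. The remaining ₹450,000 passes to the descendants.
The descendants' portion (₹450,000) is divided into 5 shares of ₹90,000: Hollis, Vikram, and Vidar each take ₹90,000; Adaeze's ₹90,000 share passes to Adaeze's issue; Gemma's ₹90,000 share passes to Gemma's issue.
Adaeze's share (₹90,000) is divided into 3 shares of ₹30,000: Una, Jessamy, and Yara each take ₹30,000.
Gemma's share (₹90,000) is divided into 2 shares of ₹45,000: Hamish and Zephyr each take ₹45,000.

Una receives 2/45 of the estate.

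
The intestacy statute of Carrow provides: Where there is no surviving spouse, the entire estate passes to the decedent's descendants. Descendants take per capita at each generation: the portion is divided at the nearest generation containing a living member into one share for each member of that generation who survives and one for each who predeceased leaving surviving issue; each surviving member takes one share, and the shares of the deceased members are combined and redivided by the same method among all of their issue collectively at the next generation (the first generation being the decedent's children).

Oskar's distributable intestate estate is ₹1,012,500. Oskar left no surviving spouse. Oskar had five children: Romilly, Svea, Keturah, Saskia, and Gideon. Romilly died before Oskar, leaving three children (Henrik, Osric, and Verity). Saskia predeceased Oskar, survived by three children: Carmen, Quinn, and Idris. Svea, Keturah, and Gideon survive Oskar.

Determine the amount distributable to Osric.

The entire ₹1,012,500 passes to the descendants.
That amount (₹1,012,500) is divided at the children's generation into 5 shares of ₹202,500. Svea, Keturah, and Gideon each take ₹202,500. The 2 shares of the deceased (Romilly and Saskia) are combined into a pool of ₹405,000.
That pool (₹405,000) is divided at the grandchildren's generation equally among Henrik, Osric, Verity, Carmen, Quinn, and Idris: ₹67,500 each.

Osric receives ₹67,500.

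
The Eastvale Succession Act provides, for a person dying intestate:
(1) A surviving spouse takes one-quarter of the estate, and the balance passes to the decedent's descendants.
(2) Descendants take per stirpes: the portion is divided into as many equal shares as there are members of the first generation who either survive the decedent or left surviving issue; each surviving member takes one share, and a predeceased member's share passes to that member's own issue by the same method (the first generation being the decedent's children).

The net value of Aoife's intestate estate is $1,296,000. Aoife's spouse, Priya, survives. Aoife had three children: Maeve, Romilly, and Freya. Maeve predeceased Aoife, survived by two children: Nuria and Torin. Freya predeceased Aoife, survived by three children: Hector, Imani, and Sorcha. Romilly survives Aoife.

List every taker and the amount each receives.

Priya takes one-quarter of $1,296,000 = $324,000. The remaining $972,000 passes to the descendants.
The descendants' portion ($972,000) is divided into 3 shares of $324,000: Romilly takes $324,000; Maeve's $324,000 share passes to Maeve's issue; Freya's $324,000 share passes to Freya's issue.
Maeve's share ($324,000) is divided into 2 shares of $162,000: Nuria and Torin each take $162,000.
Freya's share ($324,000) is divided into 3 shares of $108,000: Hector, Imani, and Sorcha each take $108,000.

Priya: $324,000; Nuria: $162,000; Torin: $162,000; Romilly: $324,000; Hector: $108,000; Imani: $108,000; Sorcha: $108,000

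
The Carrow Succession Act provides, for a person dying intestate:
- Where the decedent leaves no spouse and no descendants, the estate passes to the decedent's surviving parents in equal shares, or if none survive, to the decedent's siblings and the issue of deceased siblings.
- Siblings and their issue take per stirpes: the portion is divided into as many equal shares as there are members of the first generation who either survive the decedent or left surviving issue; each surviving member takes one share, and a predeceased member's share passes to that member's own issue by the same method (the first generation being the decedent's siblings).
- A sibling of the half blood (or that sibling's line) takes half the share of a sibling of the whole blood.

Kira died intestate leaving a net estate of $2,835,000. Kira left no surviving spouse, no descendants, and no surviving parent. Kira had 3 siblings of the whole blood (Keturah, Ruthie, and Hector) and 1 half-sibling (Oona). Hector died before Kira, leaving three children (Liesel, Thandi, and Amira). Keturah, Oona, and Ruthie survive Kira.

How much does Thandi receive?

The entire $2,835,000 passes to the siblings and their issue.
Counting each half-blood sibling's line as half a unit, there are 7/2 units in $2,835,000, so one unit is $810,000. Whole-blood lines (Keturah, Ruthie, and Hector) take $810,000 each; half-blood lines (Oona) take $405,000 each.
Hector's share ($810,000) is divided into 3 shares of $270,000: Liesel, Thandi, and Amira each take $270,000.

Thandi receives $270,000.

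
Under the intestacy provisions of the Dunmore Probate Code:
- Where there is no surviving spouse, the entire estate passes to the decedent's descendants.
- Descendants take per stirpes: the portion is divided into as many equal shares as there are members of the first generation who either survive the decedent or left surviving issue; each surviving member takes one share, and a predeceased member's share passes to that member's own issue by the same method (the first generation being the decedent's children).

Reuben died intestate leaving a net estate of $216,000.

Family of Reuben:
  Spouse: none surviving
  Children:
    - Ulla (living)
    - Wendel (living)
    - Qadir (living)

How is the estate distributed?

The entire $216,000 passes to the descendants.
That amount ($216,000) is divided into 3 shares of $72,000: Ulla, Wendel, and Qadir each take $72,000.

Ulla: $72,000; Wendel: $72,000; Qadir: $72,000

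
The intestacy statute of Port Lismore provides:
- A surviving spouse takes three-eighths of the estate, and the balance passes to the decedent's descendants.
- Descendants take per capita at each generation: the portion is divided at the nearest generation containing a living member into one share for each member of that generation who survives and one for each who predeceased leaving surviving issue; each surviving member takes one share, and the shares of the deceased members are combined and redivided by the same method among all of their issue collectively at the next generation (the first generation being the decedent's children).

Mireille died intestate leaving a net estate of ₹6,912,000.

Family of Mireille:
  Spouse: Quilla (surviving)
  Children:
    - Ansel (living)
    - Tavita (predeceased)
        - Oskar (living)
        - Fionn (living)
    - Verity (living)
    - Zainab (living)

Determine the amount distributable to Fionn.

Fionn receives ₹540,000.

Quilla takes three-eighths of ₹6,912,000 = ₹2,592,000. The remaining ₹4,320,000 passes to the descendants.
The descendants' portion (₹4,320,000) is divided at the children's generation into 4 shares of ₹1,080,000. Ansel, Verity, and Zainab each take ₹1,080,000. The remaining share for the deceased Tavita (₹1,080,000) is carried to the next generation.
That pool (₹1,080,000) is divided at the grandchildren's generation equally among Oskar and Fionn: ₹540,000 each.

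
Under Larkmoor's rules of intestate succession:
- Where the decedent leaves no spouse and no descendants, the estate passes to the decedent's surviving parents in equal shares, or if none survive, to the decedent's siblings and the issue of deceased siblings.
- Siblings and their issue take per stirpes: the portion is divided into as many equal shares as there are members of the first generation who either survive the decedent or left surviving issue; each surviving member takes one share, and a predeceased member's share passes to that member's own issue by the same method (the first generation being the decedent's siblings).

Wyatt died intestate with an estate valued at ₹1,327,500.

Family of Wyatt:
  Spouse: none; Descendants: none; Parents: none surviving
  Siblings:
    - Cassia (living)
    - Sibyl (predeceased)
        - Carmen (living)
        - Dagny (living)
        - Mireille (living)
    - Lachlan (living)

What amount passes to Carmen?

Carmen receives ₹147,500.

The entire ₹1,327,500 passes to the siblings and their issue.
That amount (₹1,327,500) is divided into 3 shares of ₹442,500: Cassia and Lachlan each take ₹442,500; Sibyl's ₹442,500 share passes to Sibyl's issue.
Sibyl's share (₹442,500) is divided into 3 shares of ₹147,500: Carmen, Dagny, and Mireille each take ₹147,500.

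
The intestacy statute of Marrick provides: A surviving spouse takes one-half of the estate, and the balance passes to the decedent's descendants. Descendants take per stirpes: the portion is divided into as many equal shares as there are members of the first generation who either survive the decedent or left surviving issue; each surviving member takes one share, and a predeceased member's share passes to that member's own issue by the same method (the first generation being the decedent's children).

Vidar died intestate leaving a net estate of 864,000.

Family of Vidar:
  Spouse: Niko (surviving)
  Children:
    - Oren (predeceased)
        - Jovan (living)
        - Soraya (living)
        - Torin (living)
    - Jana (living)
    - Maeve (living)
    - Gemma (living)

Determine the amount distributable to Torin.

Niko takes one-half of 864,000 = 432,000. The remaining 432,000 passes to the descendants.
The descendants' portion (432,000) is divided into 4 shares of 108,000: Jana, Maeve, and Gemma each take 108,000; Oren's 108,000 share passes to Oren's issue.
Oren's share (108,000) is divided into 3 shares of 36,000: Jovan, Soraya, and Torin each take 36,000.

Torin receives 36,000.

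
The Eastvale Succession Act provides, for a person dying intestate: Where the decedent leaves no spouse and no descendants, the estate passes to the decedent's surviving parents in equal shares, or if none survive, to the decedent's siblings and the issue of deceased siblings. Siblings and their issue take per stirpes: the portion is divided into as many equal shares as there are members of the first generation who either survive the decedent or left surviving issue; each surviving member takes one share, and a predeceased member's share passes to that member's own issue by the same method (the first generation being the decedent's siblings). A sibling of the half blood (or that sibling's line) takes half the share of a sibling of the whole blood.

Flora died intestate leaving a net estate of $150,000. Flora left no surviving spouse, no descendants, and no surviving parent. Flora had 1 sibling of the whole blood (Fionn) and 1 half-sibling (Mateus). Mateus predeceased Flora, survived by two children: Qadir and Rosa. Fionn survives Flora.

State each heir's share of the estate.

Qadir: $25,000; Rosa: $25,000; Fionn: $100,000

The entire $150,000 passes to the siblings and their issue.
Counting each half-blood sibling's line as half a unit, there are 3/2 units in $150,000, so one unit is $100,000. Whole-blood lines (Fionn) take $100,000 each; half-blood lines (Mateus) take $50,000 each.
Mateus's share ($50,000) is divided into 2 shares of $25,000: Qadir and Rosa each take $25,000.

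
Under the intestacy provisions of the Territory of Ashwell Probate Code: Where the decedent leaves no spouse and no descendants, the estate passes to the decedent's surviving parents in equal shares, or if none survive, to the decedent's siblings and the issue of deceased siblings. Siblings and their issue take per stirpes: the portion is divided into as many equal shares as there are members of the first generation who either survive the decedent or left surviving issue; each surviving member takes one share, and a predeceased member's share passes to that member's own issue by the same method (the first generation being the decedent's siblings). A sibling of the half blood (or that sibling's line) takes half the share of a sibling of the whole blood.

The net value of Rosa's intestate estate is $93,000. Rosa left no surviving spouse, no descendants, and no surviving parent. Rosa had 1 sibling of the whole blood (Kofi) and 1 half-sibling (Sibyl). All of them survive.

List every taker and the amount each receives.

Kofi: $62,000; Sibyl: $31,000

The entire $93,000 passes to the siblings and their issue.
Counting each half-blood sibling's line as half a unit, there are 3/2 units in $93,000, so one unit is $62,000. Whole-blood lines (Kofi) take $62,000 each; half-blood lines (Sibyl) take $31,000 each.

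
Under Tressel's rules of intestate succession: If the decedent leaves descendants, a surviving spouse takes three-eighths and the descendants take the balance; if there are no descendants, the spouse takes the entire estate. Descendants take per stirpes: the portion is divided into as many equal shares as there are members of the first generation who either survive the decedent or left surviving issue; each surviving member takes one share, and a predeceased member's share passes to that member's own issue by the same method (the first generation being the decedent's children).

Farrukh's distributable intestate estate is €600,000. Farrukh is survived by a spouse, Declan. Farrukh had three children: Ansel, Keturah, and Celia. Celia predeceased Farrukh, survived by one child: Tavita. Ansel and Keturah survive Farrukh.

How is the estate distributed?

Declan takes three-eighths of €600,000 = €225,000. The remaining €375,000 passes to the descendants.
The descendants' portion (€375,000) is divided into 3 shares of €125,000: Ansel and Keturah each take €125,000; Celia's €125,000 share passes to Celia's issue.
Celia's share (€125,000) passes entirely to Tavita.

Declan: €225,000; Ansel: €125,000; Keturah: €125,000; Tavita: €125,000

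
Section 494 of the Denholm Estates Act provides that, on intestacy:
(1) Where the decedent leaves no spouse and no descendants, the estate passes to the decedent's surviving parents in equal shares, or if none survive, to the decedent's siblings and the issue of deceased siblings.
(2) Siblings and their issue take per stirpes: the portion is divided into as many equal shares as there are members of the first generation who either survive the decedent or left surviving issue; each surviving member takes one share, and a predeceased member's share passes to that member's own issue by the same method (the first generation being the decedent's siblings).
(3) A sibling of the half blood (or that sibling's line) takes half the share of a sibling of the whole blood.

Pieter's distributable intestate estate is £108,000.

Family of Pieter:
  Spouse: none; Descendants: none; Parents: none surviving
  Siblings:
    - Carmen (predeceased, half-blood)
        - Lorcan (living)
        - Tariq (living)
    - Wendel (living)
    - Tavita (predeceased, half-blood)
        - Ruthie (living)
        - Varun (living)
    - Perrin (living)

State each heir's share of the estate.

Lorcan: £9,000; Tariq: £9,000; Wendel: £36,000; Ruthie: £9,000; Varun: £9,000; Perrin: £36,000

The entire £108,000 passes to the siblings and their issue.
Counting each half-blood sibling's line as half a unit, there are 3 units in £108,000, so one unit is £36,000. Whole-blood lines (Wendel and Perrin) take £36,000 each; half-blood lines (Carmen and Tavita) take £18,000 each.
Carmen's share (£18,000) is divided into 2 shares of £9,000: Lorcan and Tariq each take £9,000.
Tavita's share (£18,000) is divided into 2 shares of £9,000: Ruthie and Varun each take £9,000.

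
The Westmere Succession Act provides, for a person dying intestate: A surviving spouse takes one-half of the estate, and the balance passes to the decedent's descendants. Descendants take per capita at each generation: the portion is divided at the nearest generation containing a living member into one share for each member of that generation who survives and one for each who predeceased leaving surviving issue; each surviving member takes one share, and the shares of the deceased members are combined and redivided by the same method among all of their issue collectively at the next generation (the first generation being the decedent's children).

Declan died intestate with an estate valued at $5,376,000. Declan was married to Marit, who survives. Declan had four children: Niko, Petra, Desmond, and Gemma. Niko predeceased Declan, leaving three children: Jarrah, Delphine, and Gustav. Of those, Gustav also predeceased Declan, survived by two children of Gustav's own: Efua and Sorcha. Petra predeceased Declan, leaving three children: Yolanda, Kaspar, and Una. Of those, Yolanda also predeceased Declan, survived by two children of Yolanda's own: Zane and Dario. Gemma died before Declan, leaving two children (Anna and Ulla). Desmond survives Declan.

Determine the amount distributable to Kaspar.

Kaspar receives $252,000.

Marit takes one-half of $5,376,000 = $2,688,000. The remaining $2,688,000 passes to the descendants.
The descendants' portion ($2,688,000) is divided at the children's generation into 4 shares of $672,000. Desmond takes $672,000. The 3 shares of the deceased (Niko, Petra, and Gemma) are combined into a pool of $2,016,000.
That pool ($2,016,000) is divided at the grandchildren's generation into 8 shares of $252,000. Jarrah, Delphine, Kaspar, Una, Anna, and Ulla each take $252,000. The 2 shares of the deceased (Gustav and Yolanda) are combined into a pool of $504,000.
That pool ($504,000) is divided at the great-grandchildren's generation equally among Efua, Sorcha, Zane, and Dario: $126,000 each.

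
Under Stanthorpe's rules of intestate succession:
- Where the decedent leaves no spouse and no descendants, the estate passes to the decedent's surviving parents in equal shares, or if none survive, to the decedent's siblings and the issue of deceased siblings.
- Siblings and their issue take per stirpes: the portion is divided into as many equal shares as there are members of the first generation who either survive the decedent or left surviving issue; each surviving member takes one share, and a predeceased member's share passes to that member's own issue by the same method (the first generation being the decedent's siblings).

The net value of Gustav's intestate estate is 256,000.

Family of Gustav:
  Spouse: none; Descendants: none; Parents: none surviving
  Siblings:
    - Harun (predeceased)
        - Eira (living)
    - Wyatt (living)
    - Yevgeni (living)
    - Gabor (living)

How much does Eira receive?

Eira receives 64,000.

The entire 256,000 passes to the siblings and their issue.
That amount (256,000) is divided into 4 shares of 64,000: Wyatt, Yevgeni, and Gabor each take 64,000; Harun's 64,000 share passes to Harun's issue.
Harun's share (64,000) passes entirely to Eira.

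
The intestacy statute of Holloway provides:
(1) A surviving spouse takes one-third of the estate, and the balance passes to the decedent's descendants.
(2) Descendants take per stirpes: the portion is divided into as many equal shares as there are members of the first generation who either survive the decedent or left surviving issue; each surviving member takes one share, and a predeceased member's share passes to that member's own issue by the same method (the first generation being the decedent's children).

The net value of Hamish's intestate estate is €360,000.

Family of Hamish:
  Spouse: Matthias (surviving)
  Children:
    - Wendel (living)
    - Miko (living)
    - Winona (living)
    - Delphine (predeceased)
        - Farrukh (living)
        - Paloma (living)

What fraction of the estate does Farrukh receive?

Matthias takes one-third of €360,000 = €120,000. The remaining €240,000 passes to the descendants.
The descendants' portion (€240,000) is divided into 4 shares of €60,000: Wendel, Miko, and Winona each take €60,000; Delphine's €60,000 share passes to Delphine's issue.
Delphine's share (€60,000) is divided into 2 shares of €30,000: Farrukh and Paloma each take €30,000.

Farrukh receives 1/12 of the estate.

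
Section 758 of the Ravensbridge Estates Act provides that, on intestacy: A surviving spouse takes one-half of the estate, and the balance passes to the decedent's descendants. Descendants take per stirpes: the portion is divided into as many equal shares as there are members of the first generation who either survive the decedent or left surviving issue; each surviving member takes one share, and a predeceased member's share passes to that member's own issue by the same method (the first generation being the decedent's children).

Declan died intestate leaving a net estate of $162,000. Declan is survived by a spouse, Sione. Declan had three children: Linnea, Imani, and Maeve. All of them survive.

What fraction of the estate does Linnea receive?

Linnea receives 1/6 of the estate.

Sione takes one-half of $162,000 = $81,000. The remaining $81,000 passes to the descendants.
The descendants' portion ($81,000) is divided into 3 shares of $27,000: Linnea, Imani, and Maeve each take $27,000.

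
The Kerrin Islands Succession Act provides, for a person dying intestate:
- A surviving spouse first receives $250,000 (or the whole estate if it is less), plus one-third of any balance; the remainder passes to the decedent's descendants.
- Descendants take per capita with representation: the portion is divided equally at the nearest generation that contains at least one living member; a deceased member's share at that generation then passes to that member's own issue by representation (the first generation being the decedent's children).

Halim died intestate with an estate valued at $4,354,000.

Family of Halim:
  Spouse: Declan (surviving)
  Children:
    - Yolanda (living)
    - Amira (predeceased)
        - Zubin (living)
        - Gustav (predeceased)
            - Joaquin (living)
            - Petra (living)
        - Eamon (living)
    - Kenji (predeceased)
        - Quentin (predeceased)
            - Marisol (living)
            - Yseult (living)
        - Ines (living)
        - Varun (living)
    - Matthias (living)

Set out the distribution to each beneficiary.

Declan first takes $250,000, leaving a balance of $4,104,000. Declan then takes one-third of the balance ($1,368,000), for a total of $1,618,000. The remaining $2,736,000 passes to the descendants.
The descendants' portion ($2,736,000) is divided into 4 shares of $684,000: Yolanda and Matthias each take $684,000; Amira's $684,000 share passes to Amira's issue; Kenji's $684,000 share passes to Kenji's issue.
Amira's share ($684,000) is divided into 3 shares of $228,000: Zubin and Eamon each take $228,000; Gustav's $228,000 share passes to Gustav's issue.
Gustav's share ($228,000) is divided into 2 shares of $114,000: Joaquin and Petra each take $114,000.
Kenji's share ($684,000) is divided into 3 shares of $228,000: Ines and Varun each take $228,000; Quentin's $228,000 share passes to Quentin's issue.
Quentin's share ($228,000) is divided into 2 shares of $114,000: Marisol and Yseult each take $114,000.

Declan: $1,618,000; Yolanda: $684,000; Zubin: $228,000; Joaquin: $114,000; Petra: $114,000; Eamon: $228,000; Marisol: $114,000; Yseult: $114,000; Ines: $228,000; Varun: $228,000; Matthias: $684,000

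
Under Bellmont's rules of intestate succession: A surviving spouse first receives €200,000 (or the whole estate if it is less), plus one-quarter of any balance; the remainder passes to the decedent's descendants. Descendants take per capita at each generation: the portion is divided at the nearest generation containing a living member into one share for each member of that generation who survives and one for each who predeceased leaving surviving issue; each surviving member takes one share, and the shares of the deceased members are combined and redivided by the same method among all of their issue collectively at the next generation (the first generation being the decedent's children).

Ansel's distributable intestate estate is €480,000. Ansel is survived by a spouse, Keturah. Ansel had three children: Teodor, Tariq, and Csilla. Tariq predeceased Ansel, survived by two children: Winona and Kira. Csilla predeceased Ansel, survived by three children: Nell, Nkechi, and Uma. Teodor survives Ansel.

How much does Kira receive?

Keturah first takes €200,000, leaving a balance of €280,000. Keturah then takes one-quarter of the balance (€70,000), for a total of €270,000. The remaining €210,000 passes to the descendants.
The descendants' portion (€210,000) is divided at the children's generation into 3 shares of €70,000. Teodor takes €70,000. The 2 shares of the deceased (Tariq and Csilla) are combined into a pool of €140,000.
That pool (€140,000) is divided at the grandchildren's generation equally among Winona, Kira, Nell, Nkechi, and Uma: €28,000 each.

Kira receives €28,000.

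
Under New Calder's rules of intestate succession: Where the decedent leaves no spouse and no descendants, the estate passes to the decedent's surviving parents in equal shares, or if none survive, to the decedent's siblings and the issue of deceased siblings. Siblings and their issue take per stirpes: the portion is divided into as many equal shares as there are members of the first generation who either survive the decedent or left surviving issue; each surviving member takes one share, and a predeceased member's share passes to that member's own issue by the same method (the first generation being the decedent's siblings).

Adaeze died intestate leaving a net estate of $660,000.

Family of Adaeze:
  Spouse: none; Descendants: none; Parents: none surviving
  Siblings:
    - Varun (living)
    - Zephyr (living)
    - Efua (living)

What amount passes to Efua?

The entire $660,000 passes to the siblings and their issue.
That amount ($660,000) is divided into 3 shares of $220,000: Varun, Zephyr, and Efua each take $220,000.

Efua receives $220,000.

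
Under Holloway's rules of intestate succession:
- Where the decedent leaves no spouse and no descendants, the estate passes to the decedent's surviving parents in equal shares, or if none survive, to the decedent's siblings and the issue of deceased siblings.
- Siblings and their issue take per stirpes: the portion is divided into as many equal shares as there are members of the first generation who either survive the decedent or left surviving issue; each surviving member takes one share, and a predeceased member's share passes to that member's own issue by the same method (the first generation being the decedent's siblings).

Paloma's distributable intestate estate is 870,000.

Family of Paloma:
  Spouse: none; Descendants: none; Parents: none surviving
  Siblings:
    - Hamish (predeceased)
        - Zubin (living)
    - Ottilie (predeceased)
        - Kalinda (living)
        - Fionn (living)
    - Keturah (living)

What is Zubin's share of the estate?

The entire 870,000 passes to the siblings and their issue.
That amount (870,000) is divided into 3 shares of 290,000: Keturah takes 290,000; Hamish's 290,000 share passes to Hamish's issue; Ottilie's 290,000 share passes to Ottilie's issue.
Hamish's share (290,000) passes entirely to Zubin.
Ottilie's share (290,000) is divided into 2 shares of 145,000: Kalinda and Fionn each take 145,000.

Zubin receives 290,000.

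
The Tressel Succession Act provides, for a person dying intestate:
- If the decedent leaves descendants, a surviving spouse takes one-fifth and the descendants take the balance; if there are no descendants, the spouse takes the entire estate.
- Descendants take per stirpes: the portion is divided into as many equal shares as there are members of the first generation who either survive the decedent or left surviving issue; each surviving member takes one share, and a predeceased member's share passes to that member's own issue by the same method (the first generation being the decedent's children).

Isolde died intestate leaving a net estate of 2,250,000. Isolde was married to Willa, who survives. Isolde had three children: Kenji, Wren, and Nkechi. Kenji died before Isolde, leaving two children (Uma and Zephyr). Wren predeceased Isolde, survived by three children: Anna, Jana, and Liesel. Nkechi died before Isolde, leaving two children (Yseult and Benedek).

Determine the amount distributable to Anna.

Anna receives 200,000.

Willa takes one-fifth of 2,250,000 = 450,000. The remaining 1,800,000 passes to the descendants.
The descendants' portion (1,800,000) is divided into 3 shares of 600,000: Kenji's 600,000 share passes to Kenji's issue; Wren's 600,000 share passes to Wren's issue; Nkechi's 600,000 share passes to Nkechi's issue.
Kenji's share (600,000) is divided into 2 shares of 300,000: Uma and Zephyr each take 300,000.
Wren's share (600,000) is divided into 3 shares of 200,000: Anna, Jana, and Liesel each take 200,000.
Nkechi's share (600,000) is divided into 2 shares of 300,000: Yseult and Benedek each take 300,000.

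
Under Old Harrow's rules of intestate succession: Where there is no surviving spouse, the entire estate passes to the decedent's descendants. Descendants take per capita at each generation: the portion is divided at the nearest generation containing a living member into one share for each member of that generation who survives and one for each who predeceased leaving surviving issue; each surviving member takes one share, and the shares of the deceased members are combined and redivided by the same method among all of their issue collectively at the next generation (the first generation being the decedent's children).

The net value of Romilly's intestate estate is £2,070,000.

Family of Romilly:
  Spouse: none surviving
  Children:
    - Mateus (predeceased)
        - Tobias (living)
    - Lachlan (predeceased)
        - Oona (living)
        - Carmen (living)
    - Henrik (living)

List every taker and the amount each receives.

The entire £2,070,000 passes to the descendants.
That amount (£2,070,000) is divided at the children's generation into 3 shares of £690,000. Henrik takes £690,000. The 2 shares of the deceased (Mateus and Lachlan) are combined into a pool of £1,380,000.
That pool (£1,380,000) is divided at the grandchildren's generation equally among Tobias, Oona, and Carmen: £460,000 each.

Tobias: £460,000; Oona: £460,000; Carmen: £460,000; Henrik: £690,000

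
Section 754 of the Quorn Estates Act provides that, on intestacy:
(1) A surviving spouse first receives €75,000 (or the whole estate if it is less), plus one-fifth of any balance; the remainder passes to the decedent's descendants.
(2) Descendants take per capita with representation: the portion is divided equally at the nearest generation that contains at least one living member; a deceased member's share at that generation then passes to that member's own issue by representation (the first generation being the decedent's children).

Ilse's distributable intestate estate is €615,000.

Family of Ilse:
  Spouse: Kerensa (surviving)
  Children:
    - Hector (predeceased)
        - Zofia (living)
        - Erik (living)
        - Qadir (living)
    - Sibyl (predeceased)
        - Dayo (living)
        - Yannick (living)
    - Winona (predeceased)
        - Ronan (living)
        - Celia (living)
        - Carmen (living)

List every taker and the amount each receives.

Kerensa: €183,000; Zofia: €54,000; Erik: €54,000; Qadir: €54,000; Dayo: €54,000; Yannick: €54,000; Ronan: €54,000; Celia: €54,000; Carmen: €54,000

Kerensa first takes €75,000, leaving a balance of €540,000. Kerensa then takes one-fifth of the balance (€108,000), for a total of €183,000. The remaining €432,000 passes to the descendants.
No child survives, so the initial division is made at the grandchildren's generation.
The descendants' portion (€432,000) is divided into 8 shares of €54,000: Zofia, Erik, Qadir, Dayo, Yannick, Ronan, Celia, and Carmen each take €54,000.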